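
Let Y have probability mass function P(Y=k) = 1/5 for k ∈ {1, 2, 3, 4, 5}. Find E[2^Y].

12.4

E[2^Y] = Σ 2^y·P(Y=y)
 = 2·1/5 + 4·1/5 + 8·1/5 + 16·1/5 + 32·1/5
 = 2/5 + 4/5 + 8/5 + 16/5 + 32/5
 = 62/5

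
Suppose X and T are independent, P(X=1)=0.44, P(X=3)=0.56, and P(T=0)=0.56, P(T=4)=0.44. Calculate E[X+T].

3.88

E[X+T] = Σ_x Σ_t (x+t) · P(X=x)P(T=t)
 = 1·0.2464 + 5·0.1936 + 3·0.3136 + 7·0.2464
 = 0.2464 + 0.968 + 0.9408 + 1.7248
 = 3.88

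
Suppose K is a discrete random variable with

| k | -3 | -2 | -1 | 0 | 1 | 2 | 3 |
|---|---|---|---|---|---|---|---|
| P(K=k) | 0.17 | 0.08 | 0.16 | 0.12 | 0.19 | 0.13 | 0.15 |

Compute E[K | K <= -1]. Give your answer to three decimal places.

-2.024

P(K <= -1) = 0.17 + 0.08 + 0.16 = 0.41.
E[K | K <= -1] = [(-3)·0.17 + (-2)·0.08 + (-1)·0.16] / 0.41
 = -0.83 / 0.41
 = -83/41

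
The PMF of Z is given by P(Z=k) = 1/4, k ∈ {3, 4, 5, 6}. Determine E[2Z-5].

4

E[2Z-5] = Σ (2z-5)·P(Z=z)
 = 1·1/4 + 3·1/4 + 5·1/4 + 7·1/4
 = 1/4 + 3/4 + 5/4 + 7/4
 = 4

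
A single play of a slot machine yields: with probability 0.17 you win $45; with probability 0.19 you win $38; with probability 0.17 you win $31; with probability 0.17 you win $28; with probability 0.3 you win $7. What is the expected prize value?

E[payout] = 45·0.17 + 38·0.19 + 31·0.17 + 28·0.17 + 7·0.3
 = 7.65 + 7.22 + 5.27 + 4.76 + 2.1
 = 27

27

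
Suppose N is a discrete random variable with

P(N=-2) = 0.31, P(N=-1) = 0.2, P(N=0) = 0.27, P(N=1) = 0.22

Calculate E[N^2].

1.66

E[N^2] = Σ n^2·P(N=n)
 = 4·0.31 + 1·0.2 + 0·0.27 + 1·0.22
 = 1.24 + 0.2 + 0 + 0.22
 = 1.66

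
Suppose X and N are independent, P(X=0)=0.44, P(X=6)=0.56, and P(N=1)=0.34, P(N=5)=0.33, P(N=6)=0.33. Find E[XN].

E[XN] = Σ_x Σ_n xn · P(X=x)P(N=n)
 = 0·0.1496 + 0·0.1452 + 0·0.1452 + 6·0.1904 + 30·0.1848 + 36·0.1848
 = 0 + 0 + 0 + 1.1424 + 5.544 + 6.6528
 = 13.3392

13.3392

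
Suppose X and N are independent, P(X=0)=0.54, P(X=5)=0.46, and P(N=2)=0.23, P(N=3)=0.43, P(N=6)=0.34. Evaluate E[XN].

E[XN] = Σ_x Σ_n xn · P(X=x)P(N=n)
 = 0·0.1242 + 0·0.2322 + 0·0.1836 + 10·0.1058 + 15·0.1978 + 30·0.1564
 = 0 + 0 + 0 + 1.058 + 2.967 + 4.692
 = 8.717

8.717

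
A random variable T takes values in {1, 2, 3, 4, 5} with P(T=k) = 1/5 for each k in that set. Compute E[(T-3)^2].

E[(T-3)^2] = Σ (t-3)^2·P(T=t)
 = 4·1/5 + 1·1/5 + 0·1/5 + 1·1/5 + 4·1/5
 = 4/5 + 1/5 + 0 + 1/5 + 4/5
 = 2

2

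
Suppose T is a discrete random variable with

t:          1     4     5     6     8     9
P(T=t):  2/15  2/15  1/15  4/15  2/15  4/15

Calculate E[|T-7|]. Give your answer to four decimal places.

E[|T-7|] = Σ |t-7|·P(T=t)
 = 6·2/15 + 3·2/15 + 2·1/15 + 1·4/15 + 1·2/15 + 2·4/15
 = 4/5 + 2/5 + 2/15 + 4/15 + 2/15 + 8/15
 = 34/15

2.2667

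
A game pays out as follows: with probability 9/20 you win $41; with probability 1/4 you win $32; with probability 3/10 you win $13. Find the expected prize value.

30.35

E[payout] = 41·9/20 + 32·1/4 + 13·3/10
 = 369/20 + 8 + 39/10
 = 607/20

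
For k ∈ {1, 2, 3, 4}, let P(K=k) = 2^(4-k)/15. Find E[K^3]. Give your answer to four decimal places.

E[K^3] = Σ k^3·P(K=k)
 = 1·8/15 + 8·4/15 + 27·2/15 + 64·1/15
 = 8/15 + 32/15 + 18/5 + 64/15
 = 158/15

10.5333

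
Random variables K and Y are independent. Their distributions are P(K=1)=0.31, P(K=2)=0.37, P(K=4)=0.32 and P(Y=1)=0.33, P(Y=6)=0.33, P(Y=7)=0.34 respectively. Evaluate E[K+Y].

7.02

E[K+Y] = Σ_k Σ_y (k+y) · P(K=k)P(Y=y)
 = 2·0.1023 + 7·0.1023 + 8·0.1054 + 3·0.1221 + 8·0.1221 + 9·0.1258 + 5·0.1056 + 10·0.1056 + 11·0.1088
 = 0.2046 + 0.7161 + 0.8432 + 0.3663 + 0.9768 + 1.1322 + 0.528 + 1.056 + 1.1968
 = 7.02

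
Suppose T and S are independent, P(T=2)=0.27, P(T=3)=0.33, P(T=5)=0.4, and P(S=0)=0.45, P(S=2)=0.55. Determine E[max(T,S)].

E[max(T,S)] = Σ_t Σ_s max(t,s) · P(T=t)P(S=s)
 = 2·0.1215 + 2·0.1485 + 3·0.1485 + 3·0.1815 + 5·0.18 + 5·0.22
 = 0.243 + 0.297 + 0.4455 + 0.5445 + 0.9 + 1.1
 = 3.53

3.53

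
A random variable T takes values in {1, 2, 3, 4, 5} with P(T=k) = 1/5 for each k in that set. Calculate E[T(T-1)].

8

E[T(T-1)] = Σ t(t-1)·P(T=t)
 = 0·1/5 + 2·1/5 + 6·1/5 + 12·1/5 + 20·1/5
 = 0 + 2/5 + 6/5 + 12/5 + 4
 = 8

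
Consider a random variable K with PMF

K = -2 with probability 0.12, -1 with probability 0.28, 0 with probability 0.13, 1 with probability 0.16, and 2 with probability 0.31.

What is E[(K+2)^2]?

7.2

E[(K+2)^2] = Σ (k+2)^2·P(K=k)
 = 0·0.12 + 1·0.28 + 4·0.13 + 9·0.16 + 16·0.31
 = 0 + 0.28 + 0.52 + 1.44 + 4.96
 = 7.2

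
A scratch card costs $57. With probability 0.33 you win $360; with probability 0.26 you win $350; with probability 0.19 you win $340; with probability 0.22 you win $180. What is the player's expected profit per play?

257

E[payout] = 360·0.33 + 350·0.26 + 340·0.19 + 180·0.22
 = 118.8 + 91 + 64.6 + 39.6
 = 314
Net = 314 - 57 = 257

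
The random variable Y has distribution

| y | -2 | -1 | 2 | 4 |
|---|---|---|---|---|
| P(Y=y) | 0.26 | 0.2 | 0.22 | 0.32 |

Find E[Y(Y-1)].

E[Y(Y-1)] = Σ y(y-1)·P(Y=y)
 = 6·0.26 + 2·0.2 + 2·0.22 + 12·0.32
 = 1.56 + 0.4 + 0.44 + 3.84
 = 6.24

6.24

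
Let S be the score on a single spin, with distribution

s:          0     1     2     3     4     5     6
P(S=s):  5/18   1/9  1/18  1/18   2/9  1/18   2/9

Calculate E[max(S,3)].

E[max(S,3)] = Σ max(s,3)·P(S=s)
 = 3·5/18 + 3·1/9 + 3·1/18 + 3·1/18 + 4·2/9 + 5·1/18 + 6·2/9
 = 5/6 + 1/3 + 1/6 + 1/6 + 8/9 + 5/18 + 4/3
 = 4

4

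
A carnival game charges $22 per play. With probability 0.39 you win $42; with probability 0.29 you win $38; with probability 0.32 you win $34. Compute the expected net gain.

E[payout] = 42·0.39 + 38·0.29 + 34·0.32
 = 16.38 + 11.02 + 10.88
 = 38.28
Net = 38.28 - 22 = 16.28

16.28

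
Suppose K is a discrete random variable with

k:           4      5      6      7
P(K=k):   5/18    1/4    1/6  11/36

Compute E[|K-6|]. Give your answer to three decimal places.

E[|K-6|] = Σ |k-6|·P(K=k)
 = 2·5/18 + 1·1/4 + 0·1/6 + 1·11/36
 = 5/9 + 1/4 + 0 + 11/36
 = 10/9

1.111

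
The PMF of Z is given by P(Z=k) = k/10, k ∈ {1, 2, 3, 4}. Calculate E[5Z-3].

E[5Z-3] = Σ (5z-3)·P(Z=z)
 = 2·1/10 + 7·1/5 + 12·3/10 + 17·2/5
 = 1/5 + 7/5 + 18/5 + 34/5
 = 12

12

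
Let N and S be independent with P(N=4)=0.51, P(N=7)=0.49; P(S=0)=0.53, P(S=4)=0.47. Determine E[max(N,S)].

E[max(N,S)] = Σ_n Σ_s max(n,s) · P(N=n)P(S=s)
 = 4·0.2703 + 4·0.2397 + 7·0.2597 + 7·0.2303
 = 1.0812 + 0.9588 + 1.8179 + 1.6121
 = 5.47

5.47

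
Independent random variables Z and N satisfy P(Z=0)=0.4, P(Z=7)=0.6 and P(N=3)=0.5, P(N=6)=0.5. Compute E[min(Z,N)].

E[min(Z,N)] = Σ_z Σ_n min(z,n) · P(Z=z)P(N=n)
 = 0·0.2 + 0·0.2 + 3·0.3 + 6·0.3
 = 0 + 0 + 0.9 + 1.8
 = 2.7

2.7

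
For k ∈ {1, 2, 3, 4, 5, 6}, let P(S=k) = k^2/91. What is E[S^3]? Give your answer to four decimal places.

E[S^3] = Σ s^3·P(S=s)
 = 1·1/91 + 8·4/91 + 27·9/91 + 64·16/91 + 125·25/91 + 216·36/91
 = 1/91 + 32/91 + 243/91 + 1024/91 + 3125/91 + 7776/91
 = 1743/13

134.0769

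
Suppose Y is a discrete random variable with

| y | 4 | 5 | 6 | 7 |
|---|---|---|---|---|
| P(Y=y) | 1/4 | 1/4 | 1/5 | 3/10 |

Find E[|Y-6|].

E[|Y-6|] = Σ |y-6|·P(Y=y)
 = 2·1/4 + 1·1/4 + 0·1/5 + 1·3/10
 = 1/2 + 1/4 + 0 + 3/10
 = 21/20

1.05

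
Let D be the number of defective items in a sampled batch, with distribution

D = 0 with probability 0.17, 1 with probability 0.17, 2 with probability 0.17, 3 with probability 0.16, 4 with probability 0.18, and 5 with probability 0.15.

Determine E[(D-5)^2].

E[(D-5)^2] = Σ (d-5)^2·P(D=d)
 = 25·0.17 + 16·0.17 + 9·0.17 + 4·0.16 + 1·0.18 + 0·0.15
 = 4.25 + 2.72 + 1.53 + 0.64 + 0.18 + 0
 = 9.32

9.32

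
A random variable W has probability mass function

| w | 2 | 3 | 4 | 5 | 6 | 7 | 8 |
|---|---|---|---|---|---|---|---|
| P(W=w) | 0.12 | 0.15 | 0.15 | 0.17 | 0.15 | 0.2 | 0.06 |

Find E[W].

4.92

E[W] = Σ w·P(W=w)
 = 2·0.12 + 3·0.15 + 4·0.15 + 5·0.17 + 6·0.15 + 7·0.2 + 8·0.06
 = 0.24 + 0.45 + 0.6 + 0.85 + 0.9 + 1.4 + 0.48
 = 4.92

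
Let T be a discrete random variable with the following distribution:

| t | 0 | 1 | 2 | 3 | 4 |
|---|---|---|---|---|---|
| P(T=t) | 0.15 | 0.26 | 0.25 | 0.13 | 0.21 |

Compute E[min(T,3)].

E[min(T,3)] = Σ min(t,3)·P(T=t)
 = 0·0.15 + 1·0.26 + 2·0.25 + 3·0.13 + 3·0.21
 = 0 + 0.26 + 0.5 + 0.39 + 0.63
 = 1.78

1.78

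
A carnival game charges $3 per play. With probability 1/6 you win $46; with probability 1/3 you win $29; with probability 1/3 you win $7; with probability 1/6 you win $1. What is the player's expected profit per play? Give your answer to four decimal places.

16.8333

E[payout] = 46·1/6 + 29·1/3 + 7·1/3 + 1·1/6
 = 23/3 + 29/3 + 7/3 + 1/6
 = 119/6
Net = 119/6 - 3 = 101/6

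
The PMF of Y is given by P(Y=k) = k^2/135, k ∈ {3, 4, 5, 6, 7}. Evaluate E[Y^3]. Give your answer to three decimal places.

214.630

E[Y^3] = Σ y^3·P(Y=y)
 = 27·1/15 + 64·16/135 + 125·5/27 + 216·4/15 + 343·49/135
 = 9/5 + 1024/135 + 625/27 + 288/5 + 16807/135
 = 5795/27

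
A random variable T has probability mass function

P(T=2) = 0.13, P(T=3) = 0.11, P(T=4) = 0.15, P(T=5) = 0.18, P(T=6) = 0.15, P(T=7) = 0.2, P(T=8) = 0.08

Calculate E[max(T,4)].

5.4

E[max(T,4)] = Σ max(t,4)·P(T=t)
 = 4·0.13 + 4·0.11 + 4·0.15 + 5·0.18 + 6·0.15 + 7·0.2 + 8·0.08
 = 0.52 + 0.44 + 0.6 + 0.9 + 0.9 + 1.4 + 0.64
 = 5.4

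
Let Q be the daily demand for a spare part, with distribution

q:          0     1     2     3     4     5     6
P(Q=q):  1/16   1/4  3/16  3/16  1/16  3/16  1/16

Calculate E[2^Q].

13.8125

E[2^Q] = Σ 2^q·P(Q=q)
 = 1·1/16 + 2·1/4 + 4·3/16 + 8·3/16 + 16·1/16 + 32·3/16 + 64·1/16
 = 1/16 + 1/2 + 3/4 + 3/2 + 1 + 6 + 4
 = 221/16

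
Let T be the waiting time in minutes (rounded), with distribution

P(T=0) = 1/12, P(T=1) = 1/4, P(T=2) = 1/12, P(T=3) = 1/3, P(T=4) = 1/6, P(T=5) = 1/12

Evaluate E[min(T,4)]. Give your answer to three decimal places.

2.417

E[min(T,4)] = Σ min(t,4)·P(T=t)
 = 0·1/12 + 1·1/4 + 2·1/12 + 3·1/3 + 4·1/6 + 4·1/12
 = 0 + 1/4 + 1/6 + 1 + 2/3 + 1/3
 = 29/12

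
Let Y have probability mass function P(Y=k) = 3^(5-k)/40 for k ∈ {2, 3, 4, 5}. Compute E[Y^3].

E[Y^3] = Σ y^3·P(Y=y)
 = 8·27/40 + 27·9/40 + 64·3/40 + 125·1/40
 = 27/5 + 243/40 + 24/5 + 25/8
 = 97/5

19.4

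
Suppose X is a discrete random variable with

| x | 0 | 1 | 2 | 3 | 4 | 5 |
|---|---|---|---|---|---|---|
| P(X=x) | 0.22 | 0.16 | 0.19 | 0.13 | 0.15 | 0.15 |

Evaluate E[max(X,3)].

3.45

E[max(X,3)] = Σ max(x,3)·P(X=x)
 = 3·0.22 + 3·0.16 + 3·0.19 + 3·0.13 + 4·0.15 + 5·0.15
 = 0.66 + 0.48 + 0.57 + 0.39 + 0.6 + 0.75
 = 3.45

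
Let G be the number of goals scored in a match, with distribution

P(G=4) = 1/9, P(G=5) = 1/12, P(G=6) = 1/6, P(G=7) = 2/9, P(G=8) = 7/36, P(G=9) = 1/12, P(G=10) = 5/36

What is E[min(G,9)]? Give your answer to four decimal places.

6.9722

E[min(G,9)] = Σ min(g,9)·P(G=g)
 = 4·1/9 + 5·1/12 + 6·1/6 + 7·2/9 + 8·7/36 + 9·1/12 + 9·5/36
 = 4/9 + 5/12 + 1 + 14/9 + 14/9 + 3/4 + 5/4
 = 251/36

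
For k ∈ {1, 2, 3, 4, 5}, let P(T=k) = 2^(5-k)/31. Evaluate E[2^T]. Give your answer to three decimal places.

E[2^T] = Σ 2^t·P(T=t)
 = 2·16/31 + 4·8/31 + 8·4/31 + 16·2/31 + 32·1/31
 = 32/31 + 32/31 + 32/31 + 32/31 + 32/31
 = 160/31

5.161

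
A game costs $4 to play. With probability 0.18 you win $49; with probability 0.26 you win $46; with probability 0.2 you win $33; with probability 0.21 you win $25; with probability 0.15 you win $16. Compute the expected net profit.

E[payout] = 49·0.18 + 46·0.26 + 33·0.2 + 25·0.21 + 16·0.15
 = 8.82 + 11.96 + 6.6 + 5.25 + 2.4
 = 35.03
Net = 35.03 - 4 = 31.03

31.03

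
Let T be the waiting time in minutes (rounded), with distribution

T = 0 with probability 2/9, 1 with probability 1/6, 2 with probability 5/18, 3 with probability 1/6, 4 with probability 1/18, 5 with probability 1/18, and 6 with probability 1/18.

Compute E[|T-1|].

1.5

E[|T-1|] = Σ |t-1|·P(T=t)
 = 1·2/9 + 0·1/6 + 1·5/18 + 2·1/6 + 3·1/18 + 4·1/18 + 5·1/18
 = 2/9 + 0 + 5/18 + 1/3 + 1/6 + 2/9 + 5/18
 = 3/2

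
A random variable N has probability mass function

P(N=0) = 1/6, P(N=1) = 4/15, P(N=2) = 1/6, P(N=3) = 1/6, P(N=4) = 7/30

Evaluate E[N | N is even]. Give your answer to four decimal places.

2.2353

P(N is even) = 1/6 + 1/6 + 7/30 = 17/30.
E[N | N is even] = [0·1/6 + 2·1/6 + 4·7/30] / (17/30)
 = 19/15 / (17/30)
 = 38/17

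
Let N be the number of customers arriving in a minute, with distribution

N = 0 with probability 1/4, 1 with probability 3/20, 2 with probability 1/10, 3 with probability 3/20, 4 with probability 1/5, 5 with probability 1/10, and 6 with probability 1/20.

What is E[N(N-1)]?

7

E[N(N-1)] = Σ n(n-1)·P(N=n)
 = 0·1/4 + 0·3/20 + 2·1/10 + 6·3/20 + 12·1/5 + 20·1/10 + 30·1/20
 = 0 + 0 + 1/5 + 9/10 + 12/5 + 2 + 3/2
 = 7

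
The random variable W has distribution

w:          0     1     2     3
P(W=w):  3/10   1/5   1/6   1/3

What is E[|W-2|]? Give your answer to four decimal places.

E[|W-2|] = Σ |w-2|·P(W=w)
 = 2·3/10 + 1·1/5 + 0·1/6 + 1·1/3
 = 3/5 + 1/5 + 0 + 1/3
 = 17/15

1.1333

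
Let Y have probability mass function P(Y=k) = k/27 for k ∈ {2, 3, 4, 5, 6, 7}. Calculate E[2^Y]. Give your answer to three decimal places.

56.889

E[2^Y] = Σ 2^y·P(Y=y)
 = 4·2/27 + 8·1/9 + 16·4/27 + 32·5/27 + 64·2/9 + 128·7/27
 = 8/27 + 8/9 + 64/27 + 160/27 + 128/9 + 896/27
 = 512/9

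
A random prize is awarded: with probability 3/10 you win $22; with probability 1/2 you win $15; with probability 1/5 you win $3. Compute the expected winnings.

14.7

E[payout] = 22·3/10 + 15·1/2 + 3·1/5
 = 33/5 + 15/2 + 3/5
 = 147/10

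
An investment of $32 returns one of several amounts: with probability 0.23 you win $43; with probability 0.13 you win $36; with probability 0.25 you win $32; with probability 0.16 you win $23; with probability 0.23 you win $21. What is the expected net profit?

E[payout] = 43·0.23 + 36·0.13 + 32·0.25 + 23·0.16 + 21·0.23
 = 9.89 + 4.68 + 8 + 3.68 + 4.83
 = 31.08
Net = 31.08 - 32 = -0.92

-0.92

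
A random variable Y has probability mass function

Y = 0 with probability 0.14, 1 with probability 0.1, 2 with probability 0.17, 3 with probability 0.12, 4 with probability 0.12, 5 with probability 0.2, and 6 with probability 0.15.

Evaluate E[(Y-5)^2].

E[(Y-5)^2] = Σ (y-5)^2·P(Y=y)
 = 25·0.14 + 16·0.1 + 9·0.17 + 4·0.12 + 1·0.12 + 0·0.2 + 1·0.15
 = 3.5 + 1.6 + 1.53 + 0.48 + 0.12 + 0 + 0.15
 = 7.38

7.38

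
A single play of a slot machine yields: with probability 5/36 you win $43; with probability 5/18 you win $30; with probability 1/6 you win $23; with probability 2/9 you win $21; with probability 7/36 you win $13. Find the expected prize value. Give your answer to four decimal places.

E[payout] = 43·5/36 + 30·5/18 + 23·1/6 + 21·2/9 + 13·7/36
 = 215/36 + 25/3 + 23/6 + 14/3 + 91/36
 = 76/3

25.3333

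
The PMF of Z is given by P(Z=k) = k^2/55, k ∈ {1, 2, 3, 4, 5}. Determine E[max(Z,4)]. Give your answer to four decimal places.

E[max(Z,4)] = Σ max(z,4)·P(Z=z)
 = 4·1/55 + 4·4/55 + 4·9/55 + 4·16/55 + 5·5/11
 = 4/55 + 16/55 + 36/55 + 64/55 + 25/11
 = 49/11

4.4545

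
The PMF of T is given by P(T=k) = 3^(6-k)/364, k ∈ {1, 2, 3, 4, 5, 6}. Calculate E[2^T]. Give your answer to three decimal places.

3.654

E[2^T] = Σ 2^t·P(T=t)
 = 2·243/364 + 4·81/364 + 8·27/364 + 16·9/364 + 32·3/364 + 64·1/364
 = 243/182 + 81/91 + 54/91 + 36/91 + 24/91 + 16/91
 = 95/26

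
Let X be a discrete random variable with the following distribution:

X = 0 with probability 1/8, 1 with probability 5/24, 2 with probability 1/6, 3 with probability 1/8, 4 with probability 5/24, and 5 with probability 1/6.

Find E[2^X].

10.875

E[2^X] = Σ 2^x·P(X=x)
 = 1·1/8 + 2·5/24 + 4·1/6 + 8·1/8 + 16·5/24 + 32·1/6
 = 1/8 + 5/12 + 2/3 + 1 + 10/3 + 16/3
 = 87/8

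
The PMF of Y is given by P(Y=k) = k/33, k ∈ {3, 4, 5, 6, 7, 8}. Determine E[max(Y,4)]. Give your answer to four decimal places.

E[max(Y,4)] = Σ max(y,4)·P(Y=y)
 = 4·1/11 + 4·4/33 + 5·5/33 + 6·2/11 + 7·7/33 + 8·8/33
 = 4/11 + 16/33 + 25/33 + 12/11 + 49/33 + 64/33
 = 202/33

6.1212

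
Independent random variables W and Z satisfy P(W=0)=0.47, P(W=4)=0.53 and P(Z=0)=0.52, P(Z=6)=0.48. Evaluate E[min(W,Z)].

1.0176

E[min(W,Z)] = Σ_w Σ_z min(w,z) · P(W=w)P(Z=z)
 = 0·0.2444 + 0·0.2256 + 0·0.2756 + 4·0.2544
 = 0 + 0 + 0 + 1.0176
 = 1.0176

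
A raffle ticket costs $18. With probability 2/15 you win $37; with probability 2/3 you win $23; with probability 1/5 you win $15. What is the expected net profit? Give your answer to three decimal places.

5.267

E[payout] = 37·2/15 + 23·2/3 + 15·1/5
 = 74/15 + 46/3 + 3
 = 349/15
Net = 349/15 - 18 = 79/15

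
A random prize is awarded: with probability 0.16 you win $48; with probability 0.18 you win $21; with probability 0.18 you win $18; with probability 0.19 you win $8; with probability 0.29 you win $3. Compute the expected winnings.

E[payout] = 48·0.16 + 21·0.18 + 18·0.18 + 8·0.19 + 3·0.29
 = 7.68 + 3.78 + 3.24 + 1.52 + 0.87
 = 17.09

17.09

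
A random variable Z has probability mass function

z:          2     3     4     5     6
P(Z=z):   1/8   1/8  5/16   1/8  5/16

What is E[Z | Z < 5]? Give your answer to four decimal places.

P(Z < 5) = 1/8 + 1/8 + 5/16 = 9/16.
E[Z | Z < 5] = [2·1/8 + 3·1/8 + 4·5/16] / (9/16)
 = 15/8 / (9/16)
 = 10/3

3.3333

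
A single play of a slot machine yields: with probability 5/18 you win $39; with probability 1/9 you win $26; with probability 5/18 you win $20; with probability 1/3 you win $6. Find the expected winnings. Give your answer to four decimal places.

21.2778

E[payout] = 39·5/18 + 26·1/9 + 20·5/18 + 6·1/3
 = 65/6 + 26/9 + 50/9 + 2
 = 383/18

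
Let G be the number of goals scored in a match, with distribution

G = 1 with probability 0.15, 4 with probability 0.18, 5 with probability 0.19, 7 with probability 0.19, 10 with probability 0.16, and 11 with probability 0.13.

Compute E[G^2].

48.82

E[G^2] = Σ g^2·P(G=g)
 = 1·0.15 + 16·0.18 + 25·0.19 + 49·0.19 + 100·0.16 + 121·0.13
 = 0.15 + 2.88 + 4.75 + 9.31 + 16 + 15.73
 = 48.82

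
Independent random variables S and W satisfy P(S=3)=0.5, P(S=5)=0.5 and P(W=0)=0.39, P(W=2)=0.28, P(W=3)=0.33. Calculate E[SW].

6.2

E[SW] = Σ_s Σ_w sw · P(S=s)P(W=w)
 = 0·0.195 + 6·0.14 + 9·0.165 + 0·0.195 + 10·0.14 + 15·0.165
 = 0 + 0.84 + 1.485 + 0 + 1.4 + 2.475
 = 6.2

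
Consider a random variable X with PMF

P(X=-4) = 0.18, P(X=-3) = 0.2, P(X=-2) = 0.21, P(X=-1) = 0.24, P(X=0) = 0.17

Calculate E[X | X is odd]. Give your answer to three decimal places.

P(X is odd) = 0.2 + 0.24 = 0.44.
E[X | X is odd] = [(-3)·0.2 + (-1)·0.24] / 0.44
 = -0.84 / 0.44
 = -21/11

-1.909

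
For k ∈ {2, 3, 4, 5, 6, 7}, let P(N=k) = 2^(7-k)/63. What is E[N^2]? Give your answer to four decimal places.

E[N^2] = Σ n^2·P(N=n)
 = 4·32/63 + 9·16/63 + 16·8/63 + 25·4/63 + 36·2/63 + 49·1/63
 = 128/63 + 16/7 + 128/63 + 100/63 + 8/7 + 7/9
 = 69/7

9.8571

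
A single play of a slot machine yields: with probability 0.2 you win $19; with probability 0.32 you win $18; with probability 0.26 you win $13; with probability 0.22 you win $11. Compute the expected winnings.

15.36

E[payout] = 19·0.2 + 18·0.32 + 13·0.26 + 11·0.22
 = 3.8 + 5.76 + 3.38 + 2.42
 = 15.36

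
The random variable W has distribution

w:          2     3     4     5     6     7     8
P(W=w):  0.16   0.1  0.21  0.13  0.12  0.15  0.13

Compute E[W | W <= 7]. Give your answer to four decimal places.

P(W <= 7) = 0.16 + 0.1 + 0.21 + 0.13 + 0.12 + 0.15 = 0.87.
E[W | W <= 7] = [2·0.16 + 3·0.1 + 4·0.21 + 5·0.13 + 6·0.12 + 7·0.15] / 0.87
 = 3.88 / 0.87
 = 388/87

4.4598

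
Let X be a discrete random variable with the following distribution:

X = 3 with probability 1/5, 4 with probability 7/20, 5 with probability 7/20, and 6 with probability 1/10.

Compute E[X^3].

93.15

E[X^3] = Σ x^3·P(X=x)
 = 27·1/5 + 64·7/20 + 125·7/20 + 216·1/10
 = 27/5 + 112/5 + 175/4 + 108/5
 = 1863/20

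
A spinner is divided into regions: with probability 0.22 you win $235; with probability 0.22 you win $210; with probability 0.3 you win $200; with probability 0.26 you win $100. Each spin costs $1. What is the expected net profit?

182.9

E[payout] = 235·0.22 + 210·0.22 + 200·0.3 + 100·0.26
 = 51.7 + 46.2 + 60 + 26
 = 183.9
Net = 183.9 - 1 = 182.9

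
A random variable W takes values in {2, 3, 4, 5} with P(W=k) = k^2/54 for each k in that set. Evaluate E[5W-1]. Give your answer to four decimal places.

19.7407

E[5W-1] = Σ (5w-1)·P(W=w)
 = 9·2/27 + 14·1/6 + 19·8/27 + 24·25/54
 = 2/3 + 7/3 + 152/27 + 100/9
 = 533/27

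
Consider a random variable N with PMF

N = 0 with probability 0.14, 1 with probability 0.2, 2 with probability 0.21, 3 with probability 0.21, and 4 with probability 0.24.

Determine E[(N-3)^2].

E[(N-3)^2] = Σ (n-3)^2·P(N=n)
 = 9·0.14 + 4·0.2 + 1·0.21 + 0·0.21 + 1·0.24
 = 1.26 + 0.8 + 0.21 + 0 + 0.24
 = 2.51

2.51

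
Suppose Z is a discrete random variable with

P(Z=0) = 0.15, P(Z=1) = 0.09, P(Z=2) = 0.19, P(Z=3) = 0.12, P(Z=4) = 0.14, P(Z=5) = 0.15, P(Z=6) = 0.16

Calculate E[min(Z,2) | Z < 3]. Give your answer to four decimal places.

P(Z < 3) = 0.15 + 0.09 + 0.19 = 0.43.
E[min(Z,2) | Z < 3] = [0·0.15 + 1·0.09 + 2·0.19] / 0.43
 = 0.47 / 0.43
 = 47/43

1.0930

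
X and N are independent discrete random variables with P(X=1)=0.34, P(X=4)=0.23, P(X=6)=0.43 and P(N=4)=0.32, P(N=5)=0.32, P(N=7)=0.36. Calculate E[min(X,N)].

3.4272

E[min(X,N)] = Σ_x Σ_n min(x,n) · P(X=x)P(N=n)
 = 1·0.1088 + 1·0.1088 + 1·0.1224 + 4·0.0736 + 4·0.0736 + 4·0.0828 + 4·0.1376 + 5·0.1376 + 6·0.1548
 = 0.1088 + 0.1088 + 0.1224 + 0.2944 + 0.2944 + 0.3312 + 0.5504 + 0.688 + 0.9288
 = 3.4272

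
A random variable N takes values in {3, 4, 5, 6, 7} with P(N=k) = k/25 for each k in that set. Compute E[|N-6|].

E[|N-6|] = Σ |n-6|·P(N=n)
 = 3·3/25 + 2·4/25 + 1·1/5 + 0·6/25 + 1·7/25
 = 9/25 + 8/25 + 1/5 + 0 + 7/25
 = 29/25

1.16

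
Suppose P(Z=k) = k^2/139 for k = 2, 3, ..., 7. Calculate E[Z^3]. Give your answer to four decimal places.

E[Z^3] = Σ z^3·P(Z=z)
 = 8·4/139 + 27·9/139 + 64·16/139 + 125·25/139 + 216·36/139 + 343·49/139
 = 32/139 + 243/139 + 1024/139 + 3125/139 + 7776/139 + 16807/139
 = 29007/139

208.6835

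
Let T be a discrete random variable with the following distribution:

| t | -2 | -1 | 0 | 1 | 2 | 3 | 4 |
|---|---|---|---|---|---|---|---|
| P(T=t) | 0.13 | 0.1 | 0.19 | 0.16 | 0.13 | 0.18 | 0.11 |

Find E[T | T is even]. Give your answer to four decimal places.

0.7857

P(T is even) = 0.13 + 0.19 + 0.13 + 0.11 = 0.56.
E[T | T is even] = [(-2)·0.13 + 0·0.19 + 2·0.13 + 4·0.11] / 0.56
 = 0.44 / 0.56
 = 11/14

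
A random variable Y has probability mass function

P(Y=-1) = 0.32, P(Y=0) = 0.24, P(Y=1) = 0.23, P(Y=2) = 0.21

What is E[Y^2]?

1.39

E[Y^2] = Σ y^2·P(Y=y)
 = 1·0.32 + 0·0.24 + 1·0.23 + 4·0.21
 = 0.32 + 0 + 0.23 + 0.84
 = 1.39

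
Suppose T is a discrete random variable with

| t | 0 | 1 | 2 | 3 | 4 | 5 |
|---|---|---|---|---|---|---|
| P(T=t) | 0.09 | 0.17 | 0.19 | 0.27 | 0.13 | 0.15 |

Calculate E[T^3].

E[T^3] = Σ t^3·P(T=t)
 = 0·0.09 + 1·0.17 + 8·0.19 + 27·0.27 + 64·0.13 + 125·0.15
 = 0 + 0.17 + 1.52 + 7.29 + 8.32 + 18.75
 = 36.05

36.05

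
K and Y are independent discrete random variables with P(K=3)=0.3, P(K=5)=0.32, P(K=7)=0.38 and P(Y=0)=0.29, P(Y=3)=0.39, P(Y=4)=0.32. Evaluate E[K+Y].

E[K+Y] = Σ_k Σ_y (k+y) · P(K=k)P(Y=y)
 = 3·0.087 + 6·0.117 + 7·0.096 + 5·0.0928 + 8·0.1248 + 9·0.1024 + 7·0.1102 + 10·0.1482 + 11·0.1216
 = 0.261 + 0.702 + 0.672 + 0.464 + 0.9984 + 0.9216 + 0.7714 + 1.482 + 1.3376
 = 7.61

7.61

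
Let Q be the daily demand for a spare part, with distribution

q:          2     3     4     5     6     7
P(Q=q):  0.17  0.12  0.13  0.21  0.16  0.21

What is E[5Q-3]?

20.5

E[5Q-3] = Σ (5q-3)·P(Q=q)
 = 7·0.17 + 12·0.12 + 17·0.13 + 22·0.21 + 27·0.16 + 32·0.21
 = 1.19 + 1.44 + 2.21 + 4.62 + 4.32 + 6.72
 = 20.5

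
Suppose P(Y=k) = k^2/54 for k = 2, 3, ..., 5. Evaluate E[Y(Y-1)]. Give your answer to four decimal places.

E[Y(Y-1)] = Σ y(y-1)·P(Y=y)
 = 2·2/27 + 6·1/6 + 12·8/27 + 20·25/54
 = 4/27 + 1 + 32/9 + 250/27
 = 377/27

13.9630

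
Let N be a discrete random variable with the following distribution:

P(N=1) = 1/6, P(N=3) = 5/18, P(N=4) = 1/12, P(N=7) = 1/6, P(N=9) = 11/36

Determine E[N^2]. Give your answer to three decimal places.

36.917

E[N^2] = Σ n^2·P(N=n)
 = 1·1/6 + 9·5/18 + 16·1/12 + 49·1/6 + 81·11/36
 = 1/6 + 5/2 + 4/3 + 49/6 + 99/4
 = 443/12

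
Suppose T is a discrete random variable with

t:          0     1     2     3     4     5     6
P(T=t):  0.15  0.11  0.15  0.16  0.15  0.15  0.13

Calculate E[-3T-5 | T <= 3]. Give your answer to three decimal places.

-9.684

P(T <= 3) = 0.15 + 0.11 + 0.15 + 0.16 = 0.57.
E[-3T-5 | T <= 3] = [(-5)·0.15 + (-8)·0.11 + (-11)·0.15 + (-14)·0.16] / 0.57
 = -5.52 / 0.57
 = -184/19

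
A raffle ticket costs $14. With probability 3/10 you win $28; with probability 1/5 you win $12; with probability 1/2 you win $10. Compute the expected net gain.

1.8

E[payout] = 28·3/10 + 12·1/5 + 10·1/2
 = 42/5 + 12/5 + 5
 = 79/5
Net = 79/5 - 14 = 9/5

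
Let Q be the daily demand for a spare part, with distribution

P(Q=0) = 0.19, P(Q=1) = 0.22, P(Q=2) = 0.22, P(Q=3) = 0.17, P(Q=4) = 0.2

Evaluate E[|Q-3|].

1.43

E[|Q-3|] = Σ |q-3|·P(Q=q)
 = 3·0.19 + 2·0.22 + 1·0.22 + 0·0.17 + 1·0.2
 = 0.57 + 0.44 + 0.22 + 0 + 0.2
 = 1.43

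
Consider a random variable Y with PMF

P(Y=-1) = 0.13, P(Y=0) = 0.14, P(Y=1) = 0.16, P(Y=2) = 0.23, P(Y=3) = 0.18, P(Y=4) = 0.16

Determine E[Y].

E[Y] = Σ y·P(Y=y)
 = (-1)·0.13 + 0·0.14 + 1·0.16 + 2·0.23 + 3·0.18 + 4·0.16
 = (-0.13) + 0 + 0.16 + 0.46 + 0.54 + 0.64
 = 1.67

1.67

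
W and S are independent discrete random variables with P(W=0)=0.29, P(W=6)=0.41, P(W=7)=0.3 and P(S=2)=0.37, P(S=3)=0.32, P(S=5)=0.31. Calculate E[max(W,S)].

5.5025

E[max(W,S)] = Σ_w Σ_s max(w,s) · P(W=w)P(S=s)
 = 2·0.1073 + 3·0.0928 + 5·0.0899 + 6·0.1517 + 6·0.1312 + 6·0.1271 + 7·0.111 + 7·0.096 + 7·0.093
 = 0.2146 + 0.2784 + 0.4495 + 0.9102 + 0.7872 + 0.7626 + 0.777 + 0.672 + 0.651
 = 5.5025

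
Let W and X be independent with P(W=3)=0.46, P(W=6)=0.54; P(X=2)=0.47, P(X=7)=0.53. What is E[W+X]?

E[W+X] = Σ_w Σ_x (w+x) · P(W=w)P(X=x)
 = 5·0.2162 + 10·0.2438 + 8·0.2538 + 13·0.2862
 = 1.081 + 2.438 + 2.0304 + 3.7206
 = 9.27

9.27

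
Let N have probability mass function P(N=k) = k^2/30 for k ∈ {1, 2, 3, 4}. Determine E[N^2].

E[N^2] = Σ n^2·P(N=n)
 = 1·1/30 + 4·2/15 + 9·3/10 + 16·8/15
 = 1/30 + 8/15 + 27/10 + 128/15
 = 59/5

11.8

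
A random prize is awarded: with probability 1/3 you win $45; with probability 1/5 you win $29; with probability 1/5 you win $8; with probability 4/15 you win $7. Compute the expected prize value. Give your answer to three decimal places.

24.267

E[payout] = 45·1/3 + 29·1/5 + 8·1/5 + 7·4/15
 = 15 + 29/5 + 8/5 + 28/15
 = 364/15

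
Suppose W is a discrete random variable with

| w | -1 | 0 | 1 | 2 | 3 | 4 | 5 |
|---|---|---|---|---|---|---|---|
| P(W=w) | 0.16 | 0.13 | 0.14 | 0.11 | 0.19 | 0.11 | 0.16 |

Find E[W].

2.01

E[W] = Σ w·P(W=w)
 = (-1)·0.16 + 0·0.13 + 1·0.14 + 2·0.11 + 3·0.19 + 4·0.11 + 5·0.16
 = (-0.16) + 0 + 0.14 + 0.22 + 0.57 + 0.44 + 0.8
 = 2.01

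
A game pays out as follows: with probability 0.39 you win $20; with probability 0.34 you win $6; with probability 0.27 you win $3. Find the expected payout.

E[payout] = 20·0.39 + 6·0.34 + 3·0.27
 = 7.8 + 2.04 + 0.81
 = 10.65

10.65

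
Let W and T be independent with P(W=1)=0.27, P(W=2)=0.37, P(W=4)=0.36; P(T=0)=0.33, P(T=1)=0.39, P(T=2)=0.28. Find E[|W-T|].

E[|W-T|] = Σ_w Σ_t |w-t| · P(W=w)P(T=t)
 = 1·0.0891 + 0·0.1053 + 1·0.0756 + 2·0.1221 + 1·0.1443 + 0·0.1036 + 4·0.1188 + 3·0.1404 + 2·0.1008
 = 0.0891 + 0 + 0.0756 + 0.2442 + 0.1443 + 0 + 0.4752 + 0.4212 + 0.2016
 = 1.6512

1.6512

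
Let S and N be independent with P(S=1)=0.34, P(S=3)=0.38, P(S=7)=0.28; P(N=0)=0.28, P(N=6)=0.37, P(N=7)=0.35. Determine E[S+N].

E[S+N] = Σ_s Σ_n (s+n) · P(S=s)P(N=n)
 = 1·0.0952 + 7·0.1258 + 8·0.119 + 3·0.1064 + 9·0.1406 + 10·0.133 + 7·0.0784 + 13·0.1036 + 14·0.098
 = 0.0952 + 0.8806 + 0.952 + 0.3192 + 1.2654 + 1.33 + 0.5488 + 1.3468 + 1.372
 = 8.11

8.11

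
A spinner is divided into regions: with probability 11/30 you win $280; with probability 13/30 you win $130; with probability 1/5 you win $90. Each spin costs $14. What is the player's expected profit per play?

163

E[payout] = 280·11/30 + 130·13/30 + 90·1/5
 = 308/3 + 169/3 + 18
 = 177
Net = 177 - 14 = 163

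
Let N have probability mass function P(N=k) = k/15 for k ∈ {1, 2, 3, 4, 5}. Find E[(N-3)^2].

2

E[(N-3)^2] = Σ (n-3)^2·P(N=n)
 = 4·1/15 + 1·2/15 + 0·1/5 + 1·4/15 + 4·1/3
 = 4/15 + 2/15 + 0 + 4/15 + 4/3
 = 2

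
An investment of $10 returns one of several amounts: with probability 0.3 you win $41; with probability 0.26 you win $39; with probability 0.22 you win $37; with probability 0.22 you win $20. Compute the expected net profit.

E[payout] = 41·0.3 + 39·0.26 + 37·0.22 + 20·0.22
 = 12.3 + 10.14 + 8.14 + 4.4
 = 34.98
Net = 34.98 - 10 = 24.98

24.98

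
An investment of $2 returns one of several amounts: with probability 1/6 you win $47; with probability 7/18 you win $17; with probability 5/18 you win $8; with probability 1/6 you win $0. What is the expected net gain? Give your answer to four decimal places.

E[payout] = 47·1/6 + 17·7/18 + 8·5/18 + 0·1/6
 = 47/6 + 119/18 + 20/9 + 0
 = 50/3
Net = 50/3 - 2 = 44/3

14.6667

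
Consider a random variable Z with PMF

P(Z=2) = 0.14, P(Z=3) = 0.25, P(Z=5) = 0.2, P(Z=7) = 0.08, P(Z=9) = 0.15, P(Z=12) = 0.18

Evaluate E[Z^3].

480.7

E[Z^3] = Σ z^3·P(Z=z)
 = 8·0.14 + 27·0.25 + 125·0.2 + 343·0.08 + 729·0.15 + 1728·0.18
 = 1.12 + 6.75 + 25 + 27.44 + 109.35 + 311.04
 = 480.7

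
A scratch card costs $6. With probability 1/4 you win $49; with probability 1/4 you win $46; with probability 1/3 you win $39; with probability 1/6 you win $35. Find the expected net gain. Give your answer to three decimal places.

36.583

E[payout] = 49·1/4 + 46·1/4 + 39·1/3 + 35·1/6
 = 49/4 + 23/2 + 13 + 35/6
 = 511/12
Net = 511/12 - 6 = 439/12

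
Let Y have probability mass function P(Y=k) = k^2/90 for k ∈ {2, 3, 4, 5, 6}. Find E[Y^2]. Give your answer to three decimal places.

E[Y^2] = Σ y^2·P(Y=y)
 = 4·2/45 + 9·1/10 + 16·8/45 + 25·5/18 + 36·2/5
 = 8/45 + 9/10 + 128/45 + 125/18 + 72/5
 = 379/15

25.267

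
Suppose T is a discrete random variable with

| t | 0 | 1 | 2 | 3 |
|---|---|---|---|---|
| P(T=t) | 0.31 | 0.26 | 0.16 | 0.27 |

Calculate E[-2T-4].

E[-2T-4] = Σ (-2t-4)·P(T=t)
 = (-4)·0.31 + (-6)·0.26 + (-8)·0.16 + (-10)·0.27
 = (-1.24) + (-1.56) + (-1.28) + (-2.7)
 = -6.78

-6.78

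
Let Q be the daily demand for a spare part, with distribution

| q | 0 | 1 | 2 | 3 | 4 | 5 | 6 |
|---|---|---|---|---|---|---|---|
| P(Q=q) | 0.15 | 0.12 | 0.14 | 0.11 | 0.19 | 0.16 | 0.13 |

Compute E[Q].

E[Q] = Σ q·P(Q=q)
 = 0·0.15 + 1·0.12 + 2·0.14 + 3·0.11 + 4·0.19 + 5·0.16 + 6·0.13
 = 0 + 0.12 + 0.28 + 0.33 + 0.76 + 0.8 + 0.78
 = 3.07

3.07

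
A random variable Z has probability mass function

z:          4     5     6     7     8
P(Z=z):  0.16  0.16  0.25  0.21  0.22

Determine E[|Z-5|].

E[|Z-5|] = Σ |z-5|·P(Z=z)
 = 1·0.16 + 0·0.16 + 1·0.25 + 2·0.21 + 3·0.22
 = 0.16 + 0 + 0.25 + 0.42 + 0.66
 = 1.49

1.49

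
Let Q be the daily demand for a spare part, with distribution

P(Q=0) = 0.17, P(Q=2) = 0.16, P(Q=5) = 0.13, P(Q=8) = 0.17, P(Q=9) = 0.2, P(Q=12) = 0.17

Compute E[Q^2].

E[Q^2] = Σ q^2·P(Q=q)
 = 0·0.17 + 4·0.16 + 25·0.13 + 64·0.17 + 81·0.2 + 144·0.17
 = 0 + 0.64 + 3.25 + 10.88 + 16.2 + 24.48
 = 55.45

55.45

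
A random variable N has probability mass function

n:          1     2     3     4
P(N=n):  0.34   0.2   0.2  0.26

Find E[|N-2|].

E[|N-2|] = Σ |n-2|·P(N=n)
 = 1·0.34 + 0·0.2 + 1·0.2 + 2·0.26
 = 0.34 + 0 + 0.2 + 0.52
 = 1.06

1.06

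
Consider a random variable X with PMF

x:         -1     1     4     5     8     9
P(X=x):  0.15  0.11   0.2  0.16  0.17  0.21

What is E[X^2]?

35.35

E[X^2] = Σ x^2·P(X=x)
 = 1·0.15 + 1·0.11 + 16·0.2 + 25·0.16 + 64·0.17 + 81·0.21
 = 0.15 + 0.11 + 3.2 + 4 + 10.88 + 17.01
 = 35.35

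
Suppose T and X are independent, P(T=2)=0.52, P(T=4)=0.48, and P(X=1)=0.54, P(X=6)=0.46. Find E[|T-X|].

E[|T-X|] = Σ_t Σ_x |t-x| · P(T=t)P(X=x)
 = 1·0.2808 + 4·0.2392 + 3·0.2592 + 2·0.2208
 = 0.2808 + 0.9568 + 0.7776 + 0.4416
 = 2.4568

2.4568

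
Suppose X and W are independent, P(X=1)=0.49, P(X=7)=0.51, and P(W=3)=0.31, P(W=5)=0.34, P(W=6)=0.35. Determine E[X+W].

8.79

E[X+W] = Σ_x Σ_w (x+w) · P(X=x)P(W=w)
 = 4·0.1519 + 6·0.1666 + 7·0.1715 + 10·0.1581 + 12·0.1734 + 13·0.1785
 = 0.6076 + 0.9996 + 1.2005 + 1.581 + 2.0808 + 2.3205
 = 8.79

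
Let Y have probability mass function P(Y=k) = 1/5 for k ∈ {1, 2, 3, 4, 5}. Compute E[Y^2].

E[Y^2] = Σ y^2·P(Y=y)
 = 1·1/5 + 4·1/5 + 9·1/5 + 16·1/5 + 25·1/5
 = 1/5 + 4/5 + 9/5 + 16/5 + 5
 = 11

11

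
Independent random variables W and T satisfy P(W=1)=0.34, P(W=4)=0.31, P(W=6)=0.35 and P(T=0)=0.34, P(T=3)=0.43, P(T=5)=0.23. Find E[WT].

E[WT] = Σ_w Σ_t wt · P(W=w)P(T=t)
 = 0·0.1156 + 3·0.1462 + 5·0.0782 + 0·0.1054 + 12·0.1333 + 20·0.0713 + 0·0.119 + 18·0.1505 + 30·0.0805
 = 0 + 0.4386 + 0.391 + 0 + 1.5996 + 1.426 + 0 + 2.709 + 2.415
 = 8.9792

8.9792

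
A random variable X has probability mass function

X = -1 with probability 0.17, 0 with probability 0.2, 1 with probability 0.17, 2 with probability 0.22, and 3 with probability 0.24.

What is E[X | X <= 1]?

0

P(X <= 1) = 0.17 + 0.2 + 0.17 = 0.54.
E[X | X <= 1] = [(-1)·0.17 + 0·0.2 + 1·0.17] / 0.54
 = 0 / 0.54
 = 0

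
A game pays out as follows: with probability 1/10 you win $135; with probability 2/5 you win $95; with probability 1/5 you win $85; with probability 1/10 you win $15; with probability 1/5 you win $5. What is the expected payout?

E[payout] = 135·1/10 + 95·2/5 + 85·1/5 + 15·1/10 + 5·1/5
 = 27/2 + 38 + 17 + 3/2 + 1
 = 71

71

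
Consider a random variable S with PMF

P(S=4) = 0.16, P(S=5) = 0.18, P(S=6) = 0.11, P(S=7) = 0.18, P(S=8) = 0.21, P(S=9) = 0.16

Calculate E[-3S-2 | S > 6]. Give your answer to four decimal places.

P(S > 6) = 0.18 + 0.21 + 0.16 = 0.55.
E[-3S-2 | S > 6] = [(-23)·0.18 + (-26)·0.21 + (-29)·0.16] / 0.55
 = -14.24 / 0.55
 = -1424/55

-25.8909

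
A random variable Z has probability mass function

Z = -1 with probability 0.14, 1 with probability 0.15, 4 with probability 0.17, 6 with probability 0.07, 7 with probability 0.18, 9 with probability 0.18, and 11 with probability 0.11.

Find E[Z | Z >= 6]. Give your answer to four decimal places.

P(Z >= 6) = 0.07 + 0.18 + 0.18 + 0.11 = 0.54.
E[Z | Z >= 6] = [6·0.07 + 7·0.18 + 9·0.18 + 11·0.11] / 0.54
 = 4.51 / 0.54
 = 451/54

8.3519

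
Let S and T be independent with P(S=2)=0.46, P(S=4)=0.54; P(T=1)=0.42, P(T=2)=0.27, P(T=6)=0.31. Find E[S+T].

5.9

E[S+T] = Σ_s Σ_t (s+t) · P(S=s)P(T=t)
 = 3·0.1932 + 4·0.1242 + 8·0.1426 + 5·0.2268 + 6·0.1458 + 10·0.1674
 = 0.5796 + 0.4968 + 1.1408 + 1.134 + 0.8748 + 1.674
 = 5.9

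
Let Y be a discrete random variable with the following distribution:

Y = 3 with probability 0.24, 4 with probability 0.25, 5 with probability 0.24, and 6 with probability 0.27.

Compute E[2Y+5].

E[2Y+5] = Σ (2y+5)·P(Y=y)
 = 11·0.24 + 13·0.25 + 15·0.24 + 17·0.27
 = 2.64 + 3.25 + 3.6 + 4.59
 = 14.08

14.08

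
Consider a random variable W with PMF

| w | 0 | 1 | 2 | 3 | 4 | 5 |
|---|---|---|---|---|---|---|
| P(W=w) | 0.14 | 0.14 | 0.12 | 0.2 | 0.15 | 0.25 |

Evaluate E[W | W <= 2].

0.95

P(W <= 2) = 0.14 + 0.14 + 0.12 = 0.4.
E[W | W <= 2] = [0·0.14 + 1·0.14 + 2·0.12] / 0.4
 = 0.38 / 0.4
 = 19/20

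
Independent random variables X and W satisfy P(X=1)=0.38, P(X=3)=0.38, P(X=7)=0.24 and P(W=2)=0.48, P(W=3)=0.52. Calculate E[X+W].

5.72

E[X+W] = Σ_x Σ_w (x+w) · P(X=x)P(W=w)
 = 3·0.1824 + 4·0.1976 + 5·0.1824 + 6·0.1976 + 9·0.1152 + 10·0.1248
 = 0.5472 + 0.7904 + 0.912 + 1.1856 + 1.0368 + 1.248
 = 5.72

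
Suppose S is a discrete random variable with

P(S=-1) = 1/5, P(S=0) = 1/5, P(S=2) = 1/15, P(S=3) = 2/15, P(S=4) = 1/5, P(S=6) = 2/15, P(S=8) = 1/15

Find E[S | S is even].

3.4

P(S is even) = 1/5 + 1/15 + 1/5 + 2/15 + 1/15 = 2/3.
E[S | S is even] = [0·1/5 + 2·1/15 + 4·1/5 + 6·2/15 + 8·1/15] / (2/3)
 = 34/15 / (2/3)
 = 17/5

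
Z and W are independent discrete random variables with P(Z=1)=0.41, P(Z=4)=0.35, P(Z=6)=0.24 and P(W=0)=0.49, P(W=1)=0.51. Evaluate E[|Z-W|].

E[|Z-W|] = Σ_z Σ_w |z-w| · P(Z=z)P(W=w)
 = 1·0.2009 + 0·0.2091 + 4·0.1715 + 3·0.1785 + 6·0.1176 + 5·0.1224
 = 0.2009 + 0 + 0.686 + 0.5355 + 0.7056 + 0.612
 = 2.74

2.74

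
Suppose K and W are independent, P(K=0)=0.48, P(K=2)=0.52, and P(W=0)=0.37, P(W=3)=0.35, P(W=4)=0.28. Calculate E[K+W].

E[K+W] = Σ_k Σ_w (k+w) · P(K=k)P(W=w)
 = 0·0.1776 + 3·0.168 + 4·0.1344 + 2·0.1924 + 5·0.182 + 6·0.1456
 = 0 + 0.504 + 0.5376 + 0.3848 + 0.91 + 0.8736
 = 3.21

3.21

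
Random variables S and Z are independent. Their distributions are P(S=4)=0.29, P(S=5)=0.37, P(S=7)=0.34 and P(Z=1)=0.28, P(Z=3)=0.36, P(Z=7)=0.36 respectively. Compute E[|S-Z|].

E[|S-Z|] = Σ_s Σ_z |s-z| · P(S=s)P(Z=z)
 = 3·0.0812 + 1·0.1044 + 3·0.1044 + 4·0.1036 + 2·0.1332 + 2·0.1332 + 6·0.0952 + 4·0.1224 + 0·0.1224
 = 0.2436 + 0.1044 + 0.3132 + 0.4144 + 0.2664 + 0.2664 + 0.5712 + 0.4896 + 0
 = 2.6692

2.6692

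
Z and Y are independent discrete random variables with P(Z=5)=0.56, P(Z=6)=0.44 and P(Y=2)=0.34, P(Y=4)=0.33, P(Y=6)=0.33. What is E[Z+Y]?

E[Z+Y] = Σ_z Σ_y (z+y) · P(Z=z)P(Y=y)
 = 7·0.1904 + 9·0.1848 + 11·0.1848 + 8·0.1496 + 10·0.1452 + 12·0.1452
 = 1.3328 + 1.6632 + 2.0328 + 1.1968 + 1.452 + 1.7424
 = 9.42

9.42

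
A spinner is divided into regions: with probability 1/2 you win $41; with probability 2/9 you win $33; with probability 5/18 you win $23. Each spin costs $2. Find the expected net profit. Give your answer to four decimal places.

E[payout] = 41·1/2 + 33·2/9 + 23·5/18
 = 41/2 + 22/3 + 115/18
 = 308/9
Net = 308/9 - 2 = 290/9

32.2222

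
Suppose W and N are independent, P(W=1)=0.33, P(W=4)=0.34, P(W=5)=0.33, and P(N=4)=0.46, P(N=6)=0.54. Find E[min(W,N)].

3.1882

E[min(W,N)] = Σ_w Σ_n min(w,n) · P(W=w)P(N=n)
 = 1·0.1518 + 1·0.1782 + 4·0.1564 + 4·0.1836 + 4·0.1518 + 5·0.1782
 = 0.1518 + 0.1782 + 0.6256 + 0.7344 + 0.6072 + 0.891
 = 3.1882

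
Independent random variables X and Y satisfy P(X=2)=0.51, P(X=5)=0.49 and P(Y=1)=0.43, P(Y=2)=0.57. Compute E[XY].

5.4479

E[XY] = Σ_x Σ_y xy · P(X=x)P(Y=y)
 = 2·0.2193 + 4·0.2907 + 5·0.2107 + 10·0.2793
 = 0.4386 + 1.1628 + 1.0535 + 2.793
 = 5.4479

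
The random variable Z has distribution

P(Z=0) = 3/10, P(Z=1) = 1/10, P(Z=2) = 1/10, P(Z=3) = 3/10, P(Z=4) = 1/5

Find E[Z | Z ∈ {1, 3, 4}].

P(Z ∈ {1, 3, 4}) = 1/10 + 3/10 + 1/5 = 3/5.
E[Z | Z ∈ {1, 3, 4}] = [1·1/10 + 3·3/10 + 4·1/5] / (3/5)
 = 9/5 / (3/5)
 = 3

3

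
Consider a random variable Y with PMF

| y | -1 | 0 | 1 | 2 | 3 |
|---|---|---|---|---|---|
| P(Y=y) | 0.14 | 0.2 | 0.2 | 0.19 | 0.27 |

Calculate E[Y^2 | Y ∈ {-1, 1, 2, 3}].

P(Y ∈ {-1, 1, 2, 3}) = 0.14 + 0.2 + 0.19 + 0.27 = 0.8.
E[Y^2 | Y ∈ {-1, 1, 2, 3}] = [1·0.14 + 1·0.2 + 4·0.19 + 9·0.27] / 0.8
 = 3.53 / 0.8
 = 353/80

4.4125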